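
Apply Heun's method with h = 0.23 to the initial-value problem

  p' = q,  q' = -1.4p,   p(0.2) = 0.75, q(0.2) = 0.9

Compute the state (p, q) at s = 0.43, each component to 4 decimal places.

0.9292, 0.6252

Heun on (p,q): k1 = f(s_n, state_n); k2 = f(s_n + h, state_n + h·k1); state_{n+1} = state_n + (h/2)·(k1 + k2).
0.200000: (0.750000, 0.900000)
  k1 = (0.900000, -1.050000)
  predictor → (0.957000, 0.658500)
  k2 = (0.658500, -1.339800)
  → (0.929227, 0.625173)
(p(0.43), q(0.43)) ≈ (0.9292, 0.6252)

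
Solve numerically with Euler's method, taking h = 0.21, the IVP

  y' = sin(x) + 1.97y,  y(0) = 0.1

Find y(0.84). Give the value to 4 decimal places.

Euler: y_{n+1} = y_n + h·f(x_n, y_n).
x=0.000000, y=0.100000: f=0.197000 → y ← 0.100000 + 0.21·0.197000 = 0.141370
x=0.210000, y=0.141370: f=0.486959 → y ← 0.141370 + 0.21·0.486959 = 0.243631
x=0.420000, y=0.243631: f=0.887714 → y ← 0.243631 + 0.21·0.887714 = 0.430051
x=0.630000, y=0.430051: f=1.436346 → y ← 0.430051 + 0.21·1.436346 = 0.731684
y(0.84) ≈ 0.7317

0.7317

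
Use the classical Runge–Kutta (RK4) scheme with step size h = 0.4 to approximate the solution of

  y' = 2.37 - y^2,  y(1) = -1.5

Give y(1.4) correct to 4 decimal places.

RK4: k1 = f(s_n, y_n); k2 = f(s_n + h/2, y_n + (h/2)·k1); k3 = f(s_n + h/2, y_n + (h/2)·k2); k4 = f(s_n + h, y_n + h·k3); y_{n+1} = y_n + (h/6)·(k1 + 2k2 + 2k3 + k4).
s=1.000000, y=-1.500000:
  k1 = f(1.000000, -1.500000) = 0.120000
  k2 = f(1.200000, -1.476000) = 0.191424
  k3 = f(1.200000, -1.461715) = 0.233389
  k4 = f(1.400000, -1.406645) = 0.391351
  y ← -1.500000 + (0.4/6)·(k1 + 2k2 + 2k3 + k4) = -1.409268
y(1.4) ≈ -1.4093

-1.4093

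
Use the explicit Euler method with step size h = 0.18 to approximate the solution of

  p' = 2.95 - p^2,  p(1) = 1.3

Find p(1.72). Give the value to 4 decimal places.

Euler: p_{n+1} = p_n + h·f(t_n, p_n).
t=1.000000, p=1.300000: f=1.260000 → p ← 1.300000 + 0.18·1.260000 = 1.526800
t=1.180000, p=1.526800: f=0.618882 → p ← 1.526800 + 0.18·0.618882 = 1.638199
t=1.360000, p=1.638199: f=0.266305 → p ← 1.638199 + 0.18·0.266305 = 1.686134
t=1.540000, p=1.686134: f=0.106953 → p ← 1.686134 + 0.18·0.106953 = 1.705385
p(1.72) ≈ 1.7054

1.7054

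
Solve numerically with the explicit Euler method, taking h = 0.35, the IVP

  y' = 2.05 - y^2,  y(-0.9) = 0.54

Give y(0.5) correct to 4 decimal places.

Euler: y_{n+1} = y_n + h·f(s_n, y_n).
s=-0.900000, y=0.540000: f=1.758400 → y ← 0.540000 + 0.35·1.758400 = 1.155440
s=-0.550000, y=1.155440: f=0.714958 → y ← 1.155440 + 0.35·0.714958 = 1.405675
s=-0.200000, y=1.405675: f=0.074077 → y ← 1.405675 + 0.35·0.074077 = 1.431602
s=0.150000, y=1.431602: f=0.000515 → y ← 1.431602 + 0.35·0.000515 = 1.431782
y(0.5) ≈ 1.4318

1.4318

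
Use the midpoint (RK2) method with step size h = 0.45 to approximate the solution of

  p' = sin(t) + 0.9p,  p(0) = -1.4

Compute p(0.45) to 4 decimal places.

Midpoint: k1 = f(t_n, p_n); k2 = f(t_n + h/2, p_n + (h/2)·k1); p_{n+1} = p_n + h·k2.
t=0.000000, p=-1.400000:
  k1 = f(0.000000, -1.400000) = -1.260000
  k2 = f(0.225000, -1.683500) = -1.292044
  p ← -1.400000 + 0.45·(-1.292044) = -1.981420
p(0.45) ≈ -1.9814

-1.9814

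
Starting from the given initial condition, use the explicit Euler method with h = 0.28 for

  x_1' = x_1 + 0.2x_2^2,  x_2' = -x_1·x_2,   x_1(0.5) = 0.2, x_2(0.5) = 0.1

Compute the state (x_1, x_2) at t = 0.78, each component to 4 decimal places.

0.2566, 0.0944

Euler on (x_1,x_2): x_1_{n+1} = x_1_n + h·x_1', x_2_{n+1} = x_2_n + h·x_2'.
0.500000: (0.200000, 0.100000); f=(0.202000, -0.020000) → (0.256560, 0.094400)
(x_1(0.78), x_2(0.78)) ≈ (0.2566, 0.0944)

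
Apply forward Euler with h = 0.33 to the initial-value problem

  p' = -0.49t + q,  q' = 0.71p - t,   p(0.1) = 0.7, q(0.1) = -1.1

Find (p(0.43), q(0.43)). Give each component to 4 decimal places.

0.3208, -0.9690

Euler on (p,q): p_{n+1} = p_n + h·p', q_{n+1} = q_n + h·q'.
0.100000: (0.700000, -1.100000); f=(-1.149000, 0.397000) → (0.320830, -0.968990)
(p(0.43), q(0.43)) ≈ (0.3208, -0.9690)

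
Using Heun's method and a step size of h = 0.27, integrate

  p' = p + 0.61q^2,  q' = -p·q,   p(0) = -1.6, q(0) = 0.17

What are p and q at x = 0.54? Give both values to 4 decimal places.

-2.6977, 0.5019

Heun on (p,q): k1 = f(x_n, state_n); k2 = f(x_n + h, state_n + h·k1); state_{n+1} = state_n + (h/2)·(k1 + k2).
0.000000: (-1.600000, 0.170000)
  k1 = (-1.582371, 0.272000)
  predictor → (-2.027240, 0.243440)
  k2 = (-1.991090, 0.493511)
  → (-2.082417, 0.273344)
0.270000: (-2.082417, 0.273344)
  k1 = (-2.036840, 0.569216)
  predictor → (-2.632364, 0.427032)
  k2 = (-2.521126, 1.124105)
  → (-2.697743, 0.501942)
(p(0.54), q(0.54)) ≈ (-2.6977, 0.5019)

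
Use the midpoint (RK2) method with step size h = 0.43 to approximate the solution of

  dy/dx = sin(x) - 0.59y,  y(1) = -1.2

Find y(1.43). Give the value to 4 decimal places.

Midpoint: k1 = f(x_n, y_n); k2 = f(x_n + h/2, y_n + (h/2)·k1); y_{n+1} = y_n + h·k2.
x=1.000000, y=-1.200000:
  k1 = f(1.000000, -1.200000) = 1.549471
  k2 = f(1.215000, -0.866864) = 1.448819
  y ← -1.200000 + 0.43·1.448819 = -0.577008
y(1.43) ≈ -0.5770

-0.5770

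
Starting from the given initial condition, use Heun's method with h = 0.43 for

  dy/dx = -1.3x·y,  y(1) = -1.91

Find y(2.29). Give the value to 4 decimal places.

-0.2607

Heun: k1 = f(x_n, y_n); k2 = f(x_n + h, y_n + h·k1); y_{n+1} = y_n + (h/2)·(k1 + k2).
x=1.000000, y=-1.910000:
  k1 = f(1.000000, -1.910000) = 2.483000
  k2 = f(1.430000, -0.842310) = 1.565854
  y ← -1.910000 + (0.43/2)·(2.483000 + 1.565854) = -1.039496
x=1.430000, y=-1.039496:
  k1 = f(1.430000, -1.039496) = 1.932424
  k2 = f(1.860000, -0.208554) = 0.504284
  y ← -1.039496 + (0.43/2)·(1.932424 + 0.504284) = -0.515604
x=1.860000, y=-0.515604:
  k1 = f(1.860000, -0.515604) = 1.246731
  k2 = f(2.290000, 0.020490) = -0.060999
  y ← -0.515604 + (0.43/2)·(1.246731 + (-0.060999)) = -0.260672
y(2.29) ≈ -0.2607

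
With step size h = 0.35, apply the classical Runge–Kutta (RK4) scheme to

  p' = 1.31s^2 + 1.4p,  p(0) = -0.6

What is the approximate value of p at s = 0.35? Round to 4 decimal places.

-0.9579

RK4: k1 = f(s_n, p_n); k2 = f(s_n + h/2, p_n + (h/2)·k1); k3 = f(s_n + h/2, p_n + (h/2)·k2); k4 = f(s_n + h, p_n + h·k3); p_{n+1} = p_n + (h/6)·(k1 + 2k2 + 2k3 + k4).
s=0.000000, p=-0.600000:
  k1 = f(0.000000, -0.600000) = -0.840000
  k2 = f(0.175000, -0.747000) = -1.005681
  k3 = f(0.175000, -0.775994) = -1.046273
  k4 = f(0.350000, -0.966196) = -1.192199
  p ← -0.600000 + (0.35/6)·(k1 + 2k2 + 2k3 + k4) = -0.957940
p(0.35) ≈ -0.9579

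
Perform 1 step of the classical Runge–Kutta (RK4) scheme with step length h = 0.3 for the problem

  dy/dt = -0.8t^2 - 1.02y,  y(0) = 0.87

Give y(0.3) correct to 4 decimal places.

RK4: k1 = f(t_n, y_n); k2 = f(t_n + h/2, y_n + (h/2)·k1); k3 = f(t_n + h/2, y_n + (h/2)·k2); k4 = f(t_n + h, y_n + h·k3); y_{n+1} = y_n + (h/6)·(k1 + 2k2 + 2k3 + k4).
t=0.000000, y=0.870000:
  k1 = f(0.000000, 0.870000) = -0.887400
  k2 = f(0.150000, 0.736890) = -0.769628
  k3 = f(0.150000, 0.754556) = -0.787647
  k4 = f(0.300000, 0.633706) = -0.718380
  y ← 0.870000 + (0.3/6)·(k1 + 2k2 + 2k3 + k4) = 0.633984
y(0.3) ≈ 0.6340

0.6340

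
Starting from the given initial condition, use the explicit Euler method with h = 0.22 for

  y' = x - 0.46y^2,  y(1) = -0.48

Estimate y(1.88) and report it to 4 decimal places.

0.6502

Euler: y_{n+1} = y_n + h·f(x_n, y_n).
x=1.000000, y=-0.480000: f=0.894016 → y ← -0.480000 + 0.22·0.894016 = -0.283316
x=1.220000, y=-0.283316: f=1.183077 → y ← -0.283316 + 0.22·1.183077 = -0.023040
x=1.440000, y=-0.023040: f=1.439756 → y ← -0.023040 + 0.22·1.439756 = 0.293707
x=1.660000, y=0.293707: f=1.620319 → y ← 0.293707 + 0.22·1.620319 = 0.650177
y(1.88) ≈ 0.6502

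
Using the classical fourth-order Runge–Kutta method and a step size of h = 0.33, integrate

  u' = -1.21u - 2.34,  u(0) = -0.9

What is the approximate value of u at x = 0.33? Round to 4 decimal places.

-1.2403

RK4: k1 = f(x_n, u_n); k2 = f(x_n + h/2, u_n + (h/2)·k1); k3 = f(x_n + h/2, u_n + (h/2)·k2); k4 = f(x_n + h, u_n + h·k3); u_{n+1} = u_n + (h/6)·(k1 + 2k2 + 2k3 + k4).
x=0.000000, u=-0.900000:
  k1 = f(0.000000, -0.900000) = -1.251000
  k2 = f(0.165000, -1.106415) = -1.001238
  k3 = f(0.165000, -1.065204) = -1.051103
  k4 = f(0.330000, -1.246864) = -0.831295
  u ← -0.900000 + (0.33/6)·(k1 + 2k2 + 2k3 + k4) = -1.240284
u(0.33) ≈ -1.2403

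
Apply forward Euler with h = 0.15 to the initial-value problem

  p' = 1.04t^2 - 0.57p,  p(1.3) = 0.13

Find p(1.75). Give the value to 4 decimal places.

Euler: p_{n+1} = p_n + h·f(t_n, p_n).
t=1.300000, p=0.130000: f=1.683500 → p ← 0.130000 + 0.15·1.683500 = 0.382525
t=1.450000, p=0.382525: f=1.968561 → p ← 0.382525 + 0.15·1.968561 = 0.677809
t=1.600000, p=0.677809: f=2.276049 → p ← 0.677809 + 0.15·2.276049 = 1.019216
p(1.75) ≈ 1.0192

1.0192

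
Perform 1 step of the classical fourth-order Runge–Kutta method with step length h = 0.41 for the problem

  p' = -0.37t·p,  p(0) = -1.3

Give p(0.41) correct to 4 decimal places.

RK4: k1 = f(t_n, p_n); k2 = f(t_n + h/2, p_n + (h/2)·k1); k3 = f(t_n + h/2, p_n + (h/2)·k2); k4 = f(t_n + h, p_n + h·k3); p_{n+1} = p_n + (h/6)·(k1 + 2k2 + 2k3 + k4).
t=0.000000, p=-1.300000:
  k1 = f(0.000000, -1.300000) = 0.000000
  k2 = f(0.205000, -1.300000) = 0.098605
  k3 = f(0.205000, -1.279786) = 0.097072
  k4 = f(0.410000, -1.260201) = 0.191172
  p ← -1.300000 + (0.41/6)·(k1 + 2k2 + 2k3 + k4) = -1.260194
p(0.41) ≈ -1.2602

-1.2602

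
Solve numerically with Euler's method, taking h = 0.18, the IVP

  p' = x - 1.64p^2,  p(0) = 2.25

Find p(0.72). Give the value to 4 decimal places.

Euler: p_{n+1} = p_n + h·f(x_n, p_n).
x=0.000000, p=2.250000: f=-8.302500 → p ← 2.250000 + 0.18·(-8.302500) = 0.755550
x=0.180000, p=0.755550: f=-0.756204 → p ← 0.755550 + 0.18·(-0.756204) = 0.619433
x=0.360000, p=0.619433: f=-0.269264 → p ← 0.619433 + 0.18·(-0.269264) = 0.570966
x=0.540000, p=0.570966: f=0.005357 → p ← 0.570966 + 0.18·0.005357 = 0.571930
p(0.72) ≈ 0.5719

0.5719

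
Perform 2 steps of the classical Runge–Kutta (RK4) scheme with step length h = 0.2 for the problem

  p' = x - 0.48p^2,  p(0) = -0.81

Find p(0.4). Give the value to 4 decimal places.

RK4: k1 = f(x_n, p_n); k2 = f(x_n + h/2, p_n + (h/2)·k1); k3 = f(x_n + h/2, p_n + (h/2)·k2); k4 = f(x_n + h, p_n + h·k3); p_{n+1} = p_n + (h/6)·(k1 + 2k2 + 2k3 + k4).
x=0.000000, p=-0.810000:
  k1 = f(0.000000, -0.810000) = -0.314928
  k2 = f(0.100000, -0.841493) = -0.239893
  k3 = f(0.100000, -0.833989) = -0.233858
  k4 = f(0.200000, -0.856772) = -0.152348
  p ← -0.810000 + (0.2/6)·(k1 + 2k2 + 2k3 + k4) = -0.857159
x=0.200000, p=-0.857159:
  k1 = f(0.200000, -0.857159) = -0.152667
  k2 = f(0.300000, -0.872426) = -0.065341
  k3 = f(0.300000, -0.863693) = -0.058064
  k4 = f(0.400000, -0.868772) = 0.037713
  p ← -0.857159 + (0.2/6)·(k1 + 2k2 + 2k3 + k4) = -0.869218
p(0.4) ≈ -0.8692

-0.8692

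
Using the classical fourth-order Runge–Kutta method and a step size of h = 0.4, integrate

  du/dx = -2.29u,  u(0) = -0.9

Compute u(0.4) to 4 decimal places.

-0.3643

RK4: k1 = f(x_n, u_n); k2 = f(x_n + h/2, u_n + (h/2)·k1); k3 = f(x_n + h/2, u_n + (h/2)·k2); k4 = f(x_n + h, u_n + h·k3); u_{n+1} = u_n + (h/6)·(k1 + 2k2 + 2k3 + k4).
x=0.000000, u=-0.900000:
  k1 = f(0.000000, -0.900000) = 2.061000
  k2 = f(0.200000, -0.487800) = 1.117062
  k3 = f(0.200000, -0.676588) = 1.549386
  k4 = f(0.400000, -0.280246) = 0.641763
  u ← -0.900000 + (0.4/6)·(k1 + 2k2 + 2k3 + k4) = -0.364289
u(0.4) ≈ -0.3643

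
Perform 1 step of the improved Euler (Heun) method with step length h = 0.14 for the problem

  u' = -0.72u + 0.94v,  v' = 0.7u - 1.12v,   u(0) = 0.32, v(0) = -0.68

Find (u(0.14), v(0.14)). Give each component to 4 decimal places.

0.2135, -0.5588

Heun on (u,v): k1 = f(t_n, state_n); k2 = f(t_n + h, state_n + h·k1); state_{n+1} = state_n + (h/2)·(k1 + k2).
0.000000: (0.320000, -0.680000)
  k1 = (-0.869600, 0.985600)
  predictor → (0.198256, -0.542016)
  k2 = (-0.652239, 0.745837)
  → (0.213471, -0.558799)
(u(0.14), v(0.14)) ≈ (0.2135, -0.5588)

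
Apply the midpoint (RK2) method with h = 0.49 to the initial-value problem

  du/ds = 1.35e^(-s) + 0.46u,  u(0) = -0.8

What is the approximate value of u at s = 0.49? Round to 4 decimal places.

Midpoint: k1 = f(s_n, u_n); k2 = f(s_n + h/2, u_n + (h/2)·k1); u_{n+1} = u_n + h·k2.
s=0.000000, u=-0.800000:
  k1 = f(0.000000, -0.800000) = 0.982000
  k2 = f(0.245000, -0.559410) = 0.799323
  u ← -0.800000 + 0.49·0.799323 = -0.408332
u(0.49) ≈ -0.4083

-0.4083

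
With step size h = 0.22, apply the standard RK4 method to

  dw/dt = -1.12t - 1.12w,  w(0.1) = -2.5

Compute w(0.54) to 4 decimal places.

-1.6588

RK4: k1 = f(t_n, w_n); k2 = f(t_n + h/2, w_n + (h/2)·k1); k3 = f(t_n + h/2, w_n + (h/2)·k2); k4 = f(t_n + h, w_n + h·k3); w_{n+1} = w_n + (h/6)·(k1 + 2k2 + 2k3 + k4).
t=0.100000, w=-2.500000:
  k1 = f(0.100000, -2.500000) = 2.688000
  k2 = f(0.210000, -2.204320) = 2.233638
  k3 = f(0.210000, -2.254300) = 2.289616
  k4 = f(0.320000, -1.996285) = 1.877439
  w ← -2.500000 + (0.22/6)·(k1 + 2k2 + 2k3 + k4) = -2.000895
t=0.320000, w=-2.000895:
  k1 = f(0.320000, -2.000895) = 1.882603
  k2 = f(0.430000, -1.793809) = 1.527466
  k3 = f(0.430000, -1.832874) = 1.571219
  k4 = f(0.540000, -1.655227) = 1.249054
  w ← -2.000895 + (0.22/6)·(k1 + 2k2 + 2k3 + k4) = -1.658831
w(0.54) ≈ -1.6588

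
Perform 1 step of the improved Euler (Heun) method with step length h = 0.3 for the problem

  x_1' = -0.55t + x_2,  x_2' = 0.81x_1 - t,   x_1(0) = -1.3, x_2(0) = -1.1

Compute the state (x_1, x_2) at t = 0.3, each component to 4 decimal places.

-1.7021, -1.5010

Heun on (x_1,x_2): k1 = f(t_n, state_n); k2 = f(t_n + h, state_n + h·k1); state_{n+1} = state_n + (h/2)·(k1 + k2).
0.000000: (-1.300000, -1.100000)
  k1 = (-1.100000, -1.053000)
  predictor → (-1.630000, -1.415900)
  k2 = (-1.580900, -1.620300)
  → (-1.702135, -1.500995)
(x_1(0.3), x_2(0.3)) ≈ (-1.7021, -1.5010)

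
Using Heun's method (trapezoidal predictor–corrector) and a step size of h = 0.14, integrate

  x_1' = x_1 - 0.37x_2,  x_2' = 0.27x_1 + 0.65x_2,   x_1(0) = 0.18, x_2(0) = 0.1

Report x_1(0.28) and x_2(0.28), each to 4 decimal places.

0.2242, 0.1365

Heun on (x_1,x_2): k1 = f(t_n, state_n); k2 = f(t_n + h, state_n + h·k1); state_{n+1} = state_n + (h/2)·(k1 + k2).
0.000000: (0.180000, 0.100000)
  k1 = (0.143000, 0.113600)
  predictor → (0.200020, 0.115904)
  k2 = (0.157136, 0.129343)
  → (0.201009, 0.117006)
0.140000: (0.201009, 0.117006)
  k1 = (0.157717, 0.130326)
  predictor → (0.223090, 0.135252)
  k2 = (0.173047, 0.148148)
  → (0.224163, 0.136499)
(x_1(0.28), x_2(0.28)) ≈ (0.2242, 0.1365)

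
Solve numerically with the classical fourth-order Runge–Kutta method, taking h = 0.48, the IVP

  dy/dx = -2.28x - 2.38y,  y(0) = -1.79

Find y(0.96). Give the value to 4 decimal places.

RK4: k1 = f(x_n, y_n); k2 = f(x_n + h/2, y_n + (h/2)·k1); k3 = f(x_n + h/2, y_n + (h/2)·k2); k4 = f(x_n + h, y_n + h·k3); y_{n+1} = y_n + (h/6)·(k1 + 2k2 + 2k3 + k4).
x=0.000000, y=-1.790000:
  k1 = f(0.000000, -1.790000) = 4.260200
  k2 = f(0.240000, -0.767552) = 1.279574
  k3 = f(0.240000, -1.482902) = 2.982107
  k4 = f(0.480000, -0.358588) = -0.240960
  y ← -1.790000 + (0.48/6)·(k1 + 2k2 + 2k3 + k4) = -0.786592
x=0.480000, y=-0.786592:
  k1 = f(0.480000, -0.786592) = 0.777688
  k2 = f(0.720000, -0.599947) = -0.213727
  k3 = f(0.720000, -0.837886) = 0.352569
  k4 = f(0.960000, -0.617358) = -0.719487
  y ← -0.786592 + (0.48/6)·(k1 + 2k2 + 2k3 + k4) = -0.759721
y(0.96) ≈ -0.7597

-0.7597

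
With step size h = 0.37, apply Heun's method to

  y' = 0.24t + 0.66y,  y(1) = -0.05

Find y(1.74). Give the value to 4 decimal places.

Heun: k1 = f(t_n, y_n); k2 = f(t_n + h, y_n + h·k1); y_{n+1} = y_n + (h/2)·(k1 + k2).
t=1.000000, y=-0.050000:
  k1 = f(1.000000, -0.050000) = 0.207000
  k2 = f(1.370000, 0.026590) = 0.346349
  y ← -0.050000 + (0.37/2)·(0.207000 + 0.346349) = 0.052370
t=1.370000, y=0.052370:
  k1 = f(1.370000, 0.052370) = 0.363364
  k2 = f(1.740000, 0.186814) = 0.540897
  y ← 0.052370 + (0.37/2)·(0.363364 + 0.540897) = 0.219658
y(1.74) ≈ 0.2197

0.2197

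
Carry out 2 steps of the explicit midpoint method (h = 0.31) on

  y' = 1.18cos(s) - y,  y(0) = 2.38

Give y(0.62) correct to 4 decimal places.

1.7943

Midpoint: k1 = f(s_n, y_n); k2 = f(s_n + h/2, y_n + (h/2)·k1); y_{n+1} = y_n + h·k2.
s=0.000000, y=2.380000:
  k1 = f(0.000000, 2.380000) = -1.200000
  k2 = f(0.155000, 2.194000) = -1.028146
  y ← 2.380000 + 0.31·(-1.028146) = 2.061275
s=0.310000, y=2.061275:
  k1 = f(0.310000, 2.061275) = -0.937521
  k2 = f(0.465000, 1.915959) = -0.861249
  y ← 2.061275 + 0.31·(-0.861249) = 1.794287
y(0.62) ≈ 1.7943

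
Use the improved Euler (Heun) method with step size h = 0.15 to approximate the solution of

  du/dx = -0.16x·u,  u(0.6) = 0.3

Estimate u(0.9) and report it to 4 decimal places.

Heun: k1 = f(x_n, u_n); k2 = f(x_n + h, u_n + h·k1); u_{n+1} = u_n + (h/2)·(k1 + k2).
x=0.600000, u=0.300000:
  k1 = f(0.600000, 0.300000) = -0.028800
  k2 = f(0.750000, 0.295680) = -0.035482
  u ← 0.300000 + (0.15/2)·(-0.028800 + (-0.035482)) = 0.295179
x=0.750000, u=0.295179:
  k1 = f(0.750000, 0.295179) = -0.035421
  k2 = f(0.900000, 0.289866) = -0.041741
  u ← 0.295179 + (0.15/2)·(-0.035421 + (-0.041741)) = 0.289392
u(0.9) ≈ 0.2894

0.2894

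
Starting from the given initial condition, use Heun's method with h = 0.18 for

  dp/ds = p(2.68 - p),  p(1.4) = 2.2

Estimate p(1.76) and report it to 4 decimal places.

Heun: k1 = f(s_n, p_n); k2 = f(s_n + h, p_n + h·k1); p_{n+1} = p_n + (h/2)·(k1 + k2).
s=1.400000, p=2.200000:
  k1 = f(1.400000, 2.200000) = 1.056000
  k2 = f(1.580000, 2.390080) = 0.692932
  p ← 2.200000 + (0.18/2)·(1.056000 + 0.692932) = 2.357404
s=1.580000, p=2.357404:
  k1 = f(1.580000, 2.357404) = 0.760489
  k2 = f(1.760000, 2.494292) = 0.463210
  p ← 2.357404 + (0.18/2)·(0.760489 + 0.463210) = 2.467537
p(1.76) ≈ 2.4675

2.4675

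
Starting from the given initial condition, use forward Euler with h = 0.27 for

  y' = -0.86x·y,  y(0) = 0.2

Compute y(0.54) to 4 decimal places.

0.1875

Euler: y_{n+1} = y_n + h·f(x_n, y_n).
x=0.000000, y=0.200000: f=0.000000 → y ← 0.200000 + 0.27·0.000000 = 0.200000
x=0.270000, y=0.200000: f=-0.046440 → y ← 0.200000 + 0.27·(-0.046440) = 0.187461
y(0.54) ≈ 0.1875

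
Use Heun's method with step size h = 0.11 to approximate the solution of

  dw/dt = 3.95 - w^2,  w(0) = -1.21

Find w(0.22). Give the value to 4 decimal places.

-0.5320

Heun: k1 = f(t_n, w_n); k2 = f(t_n + h, w_n + h·k1); w_{n+1} = w_n + (h/2)·(k1 + k2).
t=0.000000, w=-1.210000:
  k1 = f(0.000000, -1.210000) = 2.485900
  k2 = f(0.110000, -0.936551) = 3.072872
  w ← -1.210000 + (0.11/2)·(2.485900 + 3.072872) = -0.904268
t=0.110000, w=-0.904268:
  k1 = f(0.110000, -0.904268) = 3.132300
  k2 = f(0.220000, -0.559715) = 3.636720
  w ← -0.904268 + (0.11/2)·(3.132300 + 3.636720) = -0.531971
w(0.22) ≈ -0.5320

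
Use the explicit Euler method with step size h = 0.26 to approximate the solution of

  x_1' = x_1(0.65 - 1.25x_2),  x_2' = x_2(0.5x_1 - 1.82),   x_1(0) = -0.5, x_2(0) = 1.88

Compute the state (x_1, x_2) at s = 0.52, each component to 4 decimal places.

Euler on (x_1,x_2): x_1_{n+1} = x_1_n + h·x_1', x_2_{n+1} = x_2_n + h·x_2'.
0.000000: (-0.500000, 1.880000); f=(0.850000, -3.891600) → (-0.279000, 0.868184)
0.260000: (-0.279000, 0.868184); f=(0.121429, -1.701207) → (-0.247428, 0.425870)
(x_1(0.52), x_2(0.52)) ≈ (-0.2474, 0.4259)

-0.2474, 0.4259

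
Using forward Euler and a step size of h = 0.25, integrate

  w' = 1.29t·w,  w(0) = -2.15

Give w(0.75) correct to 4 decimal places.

-2.6980

Euler: w_{n+1} = w_n + h·f(t_n, w_n).
t=0.000000, w=-2.150000: f=0.000000 → w ← -2.150000 + 0.25·0.000000 = -2.150000
t=0.250000, w=-2.150000: f=-0.693375 → w ← -2.150000 + 0.25·(-0.693375) = -2.323344
t=0.500000, w=-2.323344: f=-1.498557 → w ← -2.323344 + 0.25·(-1.498557) = -2.697983
w(0.75) ≈ -2.6980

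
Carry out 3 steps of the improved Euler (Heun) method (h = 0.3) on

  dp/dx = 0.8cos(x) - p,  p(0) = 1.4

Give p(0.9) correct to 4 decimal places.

0.9666

Heun: k1 = f(x_n, p_n); k2 = f(x_n + h, p_n + h·k1); p_{n+1} = p_n + (h/2)·(k1 + k2).
x=0.000000, p=1.400000:
  k1 = f(0.000000, 1.400000) = -0.600000
  k2 = f(0.300000, 1.220000) = -0.455731
  p ← 1.400000 + (0.3/2)·(-0.600000 + (-0.455731)) = 1.241640
x=0.300000, p=1.241640:
  k1 = f(0.300000, 1.241640) = -0.477371
  k2 = f(0.600000, 1.098429) = -0.438161
  p ← 1.241640 + (0.3/2)·(-0.477371 + (-0.438161)) = 1.104311
x=0.600000, p=1.104311:
  k1 = f(0.600000, 1.104311) = -0.444042
  k2 = f(0.900000, 0.971098) = -0.473810
  p ← 1.104311 + (0.3/2)·(-0.444042 + (-0.473810)) = 0.966633
p(0.9) ≈ 0.9666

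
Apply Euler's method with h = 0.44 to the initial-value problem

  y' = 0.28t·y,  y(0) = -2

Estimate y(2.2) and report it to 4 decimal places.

-3.3062

Euler: y_{n+1} = y_n + h·f(t_n, y_n).
t=0.000000, y=-2.000000: f=0.000000 → y ← -2.000000 + 0.44·0.000000 = -2.000000
t=0.440000, y=-2.000000: f=-0.246400 → y ← -2.000000 + 0.44·(-0.246400) = -2.108416
t=0.880000, y=-2.108416: f=-0.519514 → y ← -2.108416 + 0.44·(-0.519514) = -2.337002
t=1.320000, y=-2.337002: f=-0.863756 → y ← -2.337002 + 0.44·(-0.863756) = -2.717055
t=1.760000, y=-2.717055: f=-1.338965 → y ← -2.717055 + 0.44·(-1.338965) = -3.306199
y(2.2) ≈ -3.3062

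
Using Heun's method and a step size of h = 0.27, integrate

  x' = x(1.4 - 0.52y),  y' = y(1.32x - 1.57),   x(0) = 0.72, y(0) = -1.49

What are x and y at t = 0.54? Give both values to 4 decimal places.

Heun on (x,y): k1 = f(t_n, state_n); k2 = f(t_n + h, state_n + h·k1); state_{n+1} = state_n + (h/2)·(k1 + k2).
0.000000: (0.720000, -1.490000)
  k1 = (1.565856, 0.923204)
  predictor → (1.142781, -1.240735)
  k2 = (2.337196, 0.076341)
  → (1.246912, -1.355061)
0.270000: (1.246912, -1.355061)
  k1 = (2.624291, -0.102881)
  predictor → (1.955470, -1.382839)
  k2 = (4.143791, -1.398356)
  → (2.160603, -1.557728)
(x(0.54), y(0.54)) ≈ (2.1606, -1.5577)

2.1606, -1.5577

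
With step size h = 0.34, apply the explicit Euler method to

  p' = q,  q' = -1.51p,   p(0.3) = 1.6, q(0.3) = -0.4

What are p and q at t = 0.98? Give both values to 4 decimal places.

1.0487, -1.9731

Euler on (p,q): p_{n+1} = p_n + h·p', q_{n+1} = q_n + h·q'.
0.300000: (1.600000, -0.400000); f=(-0.400000, -2.416000) → (1.464000, -1.221440)
0.640000: (1.464000, -1.221440); f=(-1.221440, -2.210640) → (1.048710, -1.973058)
(p(0.98), q(0.98)) ≈ (1.0487, -1.9731)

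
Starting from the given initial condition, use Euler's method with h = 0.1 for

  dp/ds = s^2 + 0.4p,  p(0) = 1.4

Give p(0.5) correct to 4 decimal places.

Euler: p_{n+1} = p_n + h·f(s_n, p_n).
s=0.000000, p=1.400000: f=0.560000 → p ← 1.400000 + 0.1·0.560000 = 1.456000
s=0.100000, p=1.456000: f=0.592400 → p ← 1.456000 + 0.1·0.592400 = 1.515240
s=0.200000, p=1.515240: f=0.646096 → p ← 1.515240 + 0.1·0.646096 = 1.579850
s=0.300000, p=1.579850: f=0.721940 → p ← 1.579850 + 0.1·0.721940 = 1.652044
s=0.400000, p=1.652044: f=0.820817 → p ← 1.652044 + 0.1·0.820817 = 1.734125
p(0.5) ≈ 1.7341

1.7341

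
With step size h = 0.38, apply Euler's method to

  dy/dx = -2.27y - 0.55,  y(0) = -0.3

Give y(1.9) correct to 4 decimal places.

-0.2423

Euler: y_{n+1} = y_n + h·f(x_n, y_n).
x=0.000000, y=-0.300000: f=0.131000 → y ← -0.300000 + 0.38·0.131000 = -0.250220
x=0.380000, y=-0.250220: f=0.017999 → y ← -0.250220 + 0.38·0.017999 = -0.243380
x=0.760000, y=-0.243380: f=0.002473 → y ← -0.243380 + 0.38·0.002473 = -0.242440
x=1.140000, y=-0.242440: f=0.000340 → y ← -0.242440 + 0.38·0.000340 = -0.242311
x=1.520000, y=-0.242311: f=0.000047 → y ← -0.242311 + 0.38·0.000047 = -0.242294
y(1.9) ≈ -0.2423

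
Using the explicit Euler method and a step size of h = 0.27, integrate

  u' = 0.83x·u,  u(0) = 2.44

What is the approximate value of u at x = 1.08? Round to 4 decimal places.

3.4273

Euler: u_{n+1} = u_n + h·f(x_n, u_n).
x=0.000000, u=2.440000: f=0.000000 → u ← 2.440000 + 0.27·0.000000 = 2.440000
x=0.270000, u=2.440000: f=0.546804 → u ← 2.440000 + 0.27·0.546804 = 2.587637
x=0.540000, u=2.587637: f=1.159779 → u ← 2.587637 + 0.27·1.159779 = 2.900777
x=0.810000, u=2.900777: f=1.950193 → u ← 2.900777 + 0.27·1.950193 = 3.427329
u(1.08) ≈ 3.4273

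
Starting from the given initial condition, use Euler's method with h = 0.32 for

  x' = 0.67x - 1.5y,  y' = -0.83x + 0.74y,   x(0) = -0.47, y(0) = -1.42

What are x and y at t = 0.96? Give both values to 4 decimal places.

2.0971, -2.7757

Euler on (x,y): x_{n+1} = x_n + h·x', y_{n+1} = y_n + h·y'.
0.000000: (-0.470000, -1.420000); f=(1.815100, -0.660700) → (0.110832, -1.631424)
0.320000: (0.110832, -1.631424); f=(2.521393, -1.299244) → (0.917678, -2.047182)
0.640000: (0.917678, -2.047182); f=(3.685617, -2.276587) → (2.097075, -2.775690)
(x(0.96), y(0.96)) ≈ (2.0971, -2.7757)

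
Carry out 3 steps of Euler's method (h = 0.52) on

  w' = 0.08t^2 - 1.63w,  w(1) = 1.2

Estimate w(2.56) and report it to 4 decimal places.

Euler: w_{n+1} = w_n + h·f(t_n, w_n).
t=1.000000, w=1.200000: f=-1.876000 → w ← 1.200000 + 0.52·(-1.876000) = 0.224480
t=1.520000, w=0.224480: f=-0.181070 → w ← 0.224480 + 0.52·(-0.181070) = 0.130323
t=2.040000, w=0.130323: f=0.120501 → w ← 0.130323 + 0.52·0.120501 = 0.192984
w(2.56) ≈ 0.1930

0.1930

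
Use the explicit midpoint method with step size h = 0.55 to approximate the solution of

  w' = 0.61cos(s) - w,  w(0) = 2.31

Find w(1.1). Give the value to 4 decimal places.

Midpoint: k1 = f(s_n, w_n); k2 = f(s_n + h/2, w_n + (h/2)·k1); w_{n+1} = w_n + h·k2.
s=0.000000, w=2.310000:
  k1 = f(0.000000, 2.310000) = -1.700000
  k2 = f(0.275000, 1.842500) = -1.255421
  w ← 2.310000 + 0.55·(-1.255421) = 1.619519
s=0.550000, w=1.619519:
  k1 = f(0.550000, 1.619519) = -1.099479
  k2 = f(0.825000, 1.317162) = -0.903242
  w ← 1.619519 + 0.55·(-0.903242) = 1.122735
w(1.1) ≈ 1.1227

1.1227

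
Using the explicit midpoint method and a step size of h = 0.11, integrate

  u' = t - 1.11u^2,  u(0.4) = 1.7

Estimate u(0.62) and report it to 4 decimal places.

Midpoint: k1 = f(t_n, u_n); k2 = f(t_n + h/2, u_n + (h/2)·k1); u_{n+1} = u_n + h·k2.
t=0.400000, u=1.700000:
  k1 = f(0.400000, 1.700000) = -2.807900
  k2 = f(0.455000, 1.545565) = -2.196538
  u ← 1.700000 + 0.11·(-2.196538) = 1.458381
t=0.510000, u=1.458381:
  k1 = f(0.510000, 1.458381) = -1.850831
  k2 = f(0.565000, 1.356585) = -1.477759
  u ← 1.458381 + 0.11·(-1.477759) = 1.295827
u(0.62) ≈ 1.2958

1.2958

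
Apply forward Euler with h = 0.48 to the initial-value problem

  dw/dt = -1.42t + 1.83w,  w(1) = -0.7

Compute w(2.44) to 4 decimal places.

-10.2752

Euler: w_{n+1} = w_n + h·f(t_n, w_n).
t=1.000000, w=-0.700000: f=-2.701000 → w ← -0.700000 + 0.48·(-2.701000) = -1.996480
t=1.480000, w=-1.996480: f=-5.755158 → w ← -1.996480 + 0.48·(-5.755158) = -4.758956
t=1.960000, w=-4.758956: f=-11.492090 → w ← -4.758956 + 0.48·(-11.492090) = -10.275159
w(2.44) ≈ -10.2752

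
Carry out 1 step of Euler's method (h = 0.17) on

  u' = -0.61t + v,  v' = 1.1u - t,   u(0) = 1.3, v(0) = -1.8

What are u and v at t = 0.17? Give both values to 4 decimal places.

Euler on (u,v): u_{n+1} = u_n + h·u', v_{n+1} = v_n + h·v'.
0.000000: (1.300000, -1.800000); f=(-1.800000, 1.430000) → (0.994000, -1.556900)
(u(0.17), v(0.17)) ≈ (0.9940, -1.5569)

0.9940, -1.5569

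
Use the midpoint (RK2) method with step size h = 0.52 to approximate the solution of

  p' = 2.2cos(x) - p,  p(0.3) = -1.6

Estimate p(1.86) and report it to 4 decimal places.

Midpoint: k1 = f(x_n, p_n); k2 = f(x_n + h/2, p_n + (h/2)·k1); p_{n+1} = p_n + h·k2.
x=0.300000, p=-1.600000:
  k1 = f(0.300000, -1.600000) = 3.701740
  k2 = f(0.560000, -0.637548) = 2.501509
  p ← -1.600000 + 0.52·2.501509 = -0.299215
x=0.820000, p=-0.299215:
  k1 = f(0.820000, -0.299215) = 1.800102
  k2 = f(1.080000, 0.168811) = 0.868111
  p ← -0.299215 + 0.52·0.868111 = 0.152202
x=1.340000, p=0.152202:
  k1 = f(1.340000, 0.152202) = 0.351054
  k2 = f(1.600000, 0.243476) = -0.307715
  p ← 0.152202 + 0.52·(-0.307715) = -0.007810
p(1.86) ≈ -0.0078

-0.0078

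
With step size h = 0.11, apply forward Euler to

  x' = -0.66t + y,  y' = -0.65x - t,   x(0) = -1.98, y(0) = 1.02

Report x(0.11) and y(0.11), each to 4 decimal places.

Euler on (x,y): x_{n+1} = x_n + h·x', y_{n+1} = y_n + h·y'.
0.000000: (-1.980000, 1.020000); f=(1.020000, 1.287000) → (-1.867800, 1.161570)
(x(0.11), y(0.11)) ≈ (-1.8678, 1.1616)

-1.8678, 1.1616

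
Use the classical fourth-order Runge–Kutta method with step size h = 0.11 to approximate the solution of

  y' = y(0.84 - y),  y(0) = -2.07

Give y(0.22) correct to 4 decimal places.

-4.9762

RK4: k1 = f(t_n, y_n); k2 = f(t_n + h/2, y_n + (h/2)·k1); k3 = f(t_n + h/2, y_n + (h/2)·k2); k4 = f(t_n + h, y_n + h·k3); y_{n+1} = y_n + (h/6)·(k1 + 2k2 + 2k3 + k4).
t=0.000000, y=-2.070000:
  k1 = f(0.000000, -2.070000) = -6.023700
  k2 = f(0.055000, -2.401303) = -7.783353
  k3 = f(0.055000, -2.498084) = -8.338817
  k4 = f(0.110000, -2.987270) = -11.433088
  y ← -2.070000 + (0.11/6)·(k1 + 2k2 + 2k3 + k4) = -2.981187
t=0.110000, y=-2.981187:
  k1 = f(0.110000, -2.981187) = -11.391675
  k2 = f(0.165000, -3.607729) = -16.046205
  k3 = f(0.165000, -3.863729) = -18.173931
  k4 = f(0.220000, -4.980320) = -28.987053
  y ← -2.981187 + (0.11/6)·(k1 + 2k2 + 2k3 + k4) = -4.976202
y(0.22) ≈ -4.9762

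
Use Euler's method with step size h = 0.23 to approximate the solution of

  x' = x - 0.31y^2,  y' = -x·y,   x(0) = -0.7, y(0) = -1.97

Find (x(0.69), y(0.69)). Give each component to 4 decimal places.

Euler on (x,y): x_{n+1} = x_n + h·x', y_{n+1} = y_n + h·y'.
0.000000: (-0.700000, -1.970000); f=(-1.903079, -1.379000) → (-1.137708, -2.287170)
0.230000: (-1.137708, -2.287170); f=(-2.759364, -2.602132) → (-1.772362, -2.885660)
0.460000: (-1.772362, -2.885660); f=(-4.353743, -5.114434) → (-2.773723, -4.061980)
(x(0.69), y(0.69)) ≈ (-2.7737, -4.0620)

-2.7737, -4.0620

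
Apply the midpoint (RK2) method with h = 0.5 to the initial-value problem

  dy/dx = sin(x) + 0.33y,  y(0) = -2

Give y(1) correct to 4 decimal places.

-2.2719

Midpoint: k1 = f(x_n, y_n); k2 = f(x_n + h/2, y_n + (h/2)·k1); y_{n+1} = y_n + h·k2.
x=0.000000, y=-2.000000:
  k1 = f(0.000000, -2.000000) = -0.660000
  k2 = f(0.250000, -2.165000) = -0.467046
  y ← -2.000000 + 0.5·(-0.467046) = -2.233523
x=0.500000, y=-2.233523:
  k1 = f(0.500000, -2.233523) = -0.257637
  k2 = f(0.750000, -2.297932) = -0.076679
  y ← -2.233523 + 0.5·(-0.076679) = -2.271862
y(1) ≈ -2.2719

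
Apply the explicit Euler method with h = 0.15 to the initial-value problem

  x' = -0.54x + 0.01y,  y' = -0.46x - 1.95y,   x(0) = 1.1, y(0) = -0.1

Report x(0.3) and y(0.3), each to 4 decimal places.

0.9287, -0.1735

Euler on (x,y): x_{n+1} = x_n + h·x', y_{n+1} = y_n + h·y'.
0.000000: (1.100000, -0.100000); f=(-0.595000, -0.311000) → (1.010750, -0.146650)
0.150000: (1.010750, -0.146650); f=(-0.547272, -0.178978) → (0.928659, -0.173497)
(x(0.3), y(0.3)) ≈ (0.9287, -0.1735)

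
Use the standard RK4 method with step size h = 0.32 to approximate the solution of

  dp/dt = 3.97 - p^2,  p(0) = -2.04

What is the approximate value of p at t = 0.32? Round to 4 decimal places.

-2.1660

RK4: k1 = f(t_n, p_n); k2 = f(t_n + h/2, p_n + (h/2)·k1); k3 = f(t_n + h/2, p_n + (h/2)·k2); k4 = f(t_n + h, p_n + h·k3); p_{n+1} = p_n + (h/6)·(k1 + 2k2 + 2k3 + k4).
t=0.000000, p=-2.040000:
  k1 = f(0.000000, -2.040000) = -0.191600
  k2 = f(0.160000, -2.070656) = -0.317616
  k3 = f(0.160000, -2.090819) = -0.401522
  k4 = f(0.320000, -2.168487) = -0.732337
  p ← -2.040000 + (0.32/6)·(k1 + 2k2 + 2k3 + k4) = -2.165985
p(0.32) ≈ -2.1660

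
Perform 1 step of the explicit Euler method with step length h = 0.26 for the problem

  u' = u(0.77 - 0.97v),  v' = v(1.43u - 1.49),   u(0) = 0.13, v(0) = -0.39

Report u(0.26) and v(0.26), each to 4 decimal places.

Euler on (u,v): u_{n+1} = u_n + h·u', v_{n+1} = v_n + h·v'.
0.000000: (0.130000, -0.390000); f=(0.149279, 0.508599) → (0.168813, -0.257764)
(u(0.26), v(0.26)) ≈ (0.1688, -0.2578)

0.1688, -0.2578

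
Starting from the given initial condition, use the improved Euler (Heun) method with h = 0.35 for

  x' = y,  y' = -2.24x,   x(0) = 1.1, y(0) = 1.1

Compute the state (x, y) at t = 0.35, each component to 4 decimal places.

1.3341, 0.0867

Heun on (x,y): k1 = f(t_n, state_n); k2 = f(t_n + h, state_n + h·k1); state_{n+1} = state_n + (h/2)·(k1 + k2).
0.000000: (1.100000, 1.100000)
  k1 = (1.100000, -2.464000)
  predictor → (1.485000, 0.237600)
  k2 = (0.237600, -3.326400)
  → (1.334080, 0.086680)
(x(0.35), y(0.35)) ≈ (1.3341, 0.0867)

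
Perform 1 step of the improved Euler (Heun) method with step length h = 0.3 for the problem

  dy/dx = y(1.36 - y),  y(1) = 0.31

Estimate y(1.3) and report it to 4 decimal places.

0.4171

Heun: k1 = f(x_n, y_n); k2 = f(x_n + h, y_n + h·k1); y_{n+1} = y_n + (h/2)·(k1 + k2).
x=1.000000, y=0.310000:
  k1 = f(1.000000, 0.310000) = 0.325500
  k2 = f(1.300000, 0.407650) = 0.388225
  y ← 0.310000 + (0.3/2)·(0.325500 + 0.388225) = 0.417059
y(1.3) ≈ 0.4171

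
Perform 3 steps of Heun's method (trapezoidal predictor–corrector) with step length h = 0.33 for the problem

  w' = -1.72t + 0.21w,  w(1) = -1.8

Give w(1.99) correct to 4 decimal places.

-5.0036

Heun: k1 = f(t_n, w_n); k2 = f(t_n + h, w_n + h·k1); w_{n+1} = w_n + (h/2)·(k1 + k2).
t=1.000000, w=-1.800000:
  k1 = f(1.000000, -1.800000) = -2.098000
  k2 = f(1.330000, -2.492340) = -2.810991
  w ← -1.800000 + (0.33/2)·(-2.098000 + (-2.810991)) = -2.609984
t=1.330000, w=-2.609984:
  k1 = f(1.330000, -2.609984) = -2.835697
  k2 = f(1.660000, -3.545763) = -3.599810
  w ← -2.609984 + (0.33/2)·(-2.835697 + (-3.599810)) = -3.671842
t=1.660000, w=-3.671842:
  k1 = f(1.660000, -3.671842) = -3.626287
  k2 = f(1.990000, -4.868517) = -4.445189
  w ← -3.671842 + (0.33/2)·(-3.626287 + (-4.445189)) = -5.003636
w(1.99) ≈ -5.0036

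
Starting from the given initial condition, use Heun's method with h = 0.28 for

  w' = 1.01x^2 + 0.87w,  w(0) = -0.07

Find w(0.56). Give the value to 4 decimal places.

Heun: k1 = f(x_n, w_n); k2 = f(x_n + h, w_n + h·k1); w_{n+1} = w_n + (h/2)·(k1 + k2).
x=0.000000, w=-0.070000:
  k1 = f(0.000000, -0.070000) = -0.060900
  k2 = f(0.280000, -0.087052) = 0.003449
  w ← -0.070000 + (0.28/2)·(-0.060900 + 0.003449) = -0.078043
x=0.280000, w=-0.078043:
  k1 = f(0.280000, -0.078043) = 0.011286
  k2 = f(0.560000, -0.074883) = 0.251588
  w ← -0.078043 + (0.28/2)·(0.011286 + 0.251588) = -0.041241
w(0.56) ≈ -0.0412

-0.0412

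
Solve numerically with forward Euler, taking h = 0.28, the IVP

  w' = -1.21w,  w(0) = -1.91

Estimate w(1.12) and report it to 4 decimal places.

Euler: w_{n+1} = w_n + h·f(x_n, w_n).
x=0.000000, w=-1.910000: f=2.311100 → w ← -1.910000 + 0.28·2.311100 = -1.262892
x=0.280000, w=-1.262892: f=1.528099 → w ← -1.262892 + 0.28·1.528099 = -0.835024
x=0.560000, w=-0.835024: f=1.010379 → w ← -0.835024 + 0.28·1.010379 = -0.552118
x=0.840000, w=-0.552118: f=0.668063 → w ← -0.552118 + 0.28·0.668063 = -0.365060
w(1.12) ≈ -0.3651

-0.3651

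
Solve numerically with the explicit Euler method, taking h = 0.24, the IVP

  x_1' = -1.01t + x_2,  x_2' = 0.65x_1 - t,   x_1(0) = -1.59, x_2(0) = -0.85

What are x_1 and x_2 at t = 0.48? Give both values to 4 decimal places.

-2.1157, -1.4355

Euler on (x_1,x_2): x_1_{n+1} = x_1_n + h·x_1', x_2_{n+1} = x_2_n + h·x_2'.
0.000000: (-1.590000, -0.850000); f=(-0.850000, -1.033500) → (-1.794000, -1.098040)
0.240000: (-1.794000, -1.098040); f=(-1.340440, -1.406100) → (-2.115706, -1.435504)
(x_1(0.48), x_2(0.48)) ≈ (-2.1157, -1.4355)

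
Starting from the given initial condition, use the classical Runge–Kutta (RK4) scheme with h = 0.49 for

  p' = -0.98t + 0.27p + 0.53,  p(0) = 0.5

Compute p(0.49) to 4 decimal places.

0.7254

RK4: k1 = f(t_n, p_n); k2 = f(t_n + h/2, p_n + (h/2)·k1); k3 = f(t_n + h/2, p_n + (h/2)·k2); k4 = f(t_n + h, p_n + h·k3); p_{n+1} = p_n + (h/6)·(k1 + 2k2 + 2k3 + k4).
t=0.000000, p=0.500000:
  k1 = f(0.000000, 0.500000) = 0.665000
  k2 = f(0.245000, 0.662925) = 0.468890
  k3 = f(0.245000, 0.614878) = 0.455917
  k4 = f(0.490000, 0.723399) = 0.245118
  p ← 0.500000 + (0.49/6)·(k1 + 2k2 + 2k3 + k4) = 0.725378
p(0.49) ≈ 0.7254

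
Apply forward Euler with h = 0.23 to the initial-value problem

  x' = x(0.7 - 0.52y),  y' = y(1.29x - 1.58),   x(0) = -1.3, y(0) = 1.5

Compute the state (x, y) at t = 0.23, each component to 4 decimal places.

-1.2761, 0.3763

Euler on (x,y): x_{n+1} = x_n + h·x', y_{n+1} = y_n + h·y'.
0.000000: (-1.300000, 1.500000); f=(0.104000, -4.885500) → (-1.276080, 0.376335)
(x(0.23), y(0.23)) ≈ (-1.2761, 0.3763)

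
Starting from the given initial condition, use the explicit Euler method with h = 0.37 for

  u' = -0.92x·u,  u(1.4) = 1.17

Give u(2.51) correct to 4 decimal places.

0.0661

Euler: u_{n+1} = u_n + h·f(x_n, u_n).
x=1.400000, u=1.170000: f=-1.506960 → u ← 1.170000 + 0.37·(-1.506960) = 0.612425
x=1.770000, u=0.612425: f=-0.997273 → u ← 0.612425 + 0.37·(-0.997273) = 0.243434
x=2.140000, u=0.243434: f=-0.479273 → u ← 0.243434 + 0.37·(-0.479273) = 0.066103
u(2.51) ≈ 0.0661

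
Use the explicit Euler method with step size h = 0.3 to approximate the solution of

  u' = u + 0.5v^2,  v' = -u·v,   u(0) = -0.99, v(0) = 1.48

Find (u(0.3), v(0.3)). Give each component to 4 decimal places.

-0.9584, 1.9196

Euler on (u,v): u_{n+1} = u_n + h·u', v_{n+1} = v_n + h·v'.
0.000000: (-0.990000, 1.480000); f=(0.105200, 1.465200) → (-0.958440, 1.919560)
(u(0.3), v(0.3)) ≈ (-0.9584, 1.9196)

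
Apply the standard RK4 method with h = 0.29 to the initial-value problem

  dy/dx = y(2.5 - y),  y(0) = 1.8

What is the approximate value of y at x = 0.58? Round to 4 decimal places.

RK4: k1 = f(x_n, y_n); k2 = f(x_n + h/2, y_n + (h/2)·k1); k3 = f(x_n + h/2, y_n + (h/2)·k2); k4 = f(x_n + h, y_n + h·k3); y_{n+1} = y_n + (h/6)·(k1 + 2k2 + 2k3 + k4).
x=0.000000, y=1.800000:
  k1 = f(0.000000, 1.800000) = 1.260000
  k2 = f(0.145000, 1.982700) = 1.025651
  k3 = f(0.145000, 1.948719) = 1.074291
  k4 = f(0.290000, 2.111544) = 0.820241
  y ← 1.800000 + (0.29/6)·(k1 + 2k2 + 2k3 + k4) = 2.103539
x=0.290000, y=2.103539:
  k1 = f(0.290000, 2.103539) = 0.833971
  k2 = f(0.435000, 2.224465) = 0.612918
  k3 = f(0.435000, 2.192412) = 0.674359
  k4 = f(0.580000, 2.299103) = 0.461882
  y ← 2.103539 + (0.29/6)·(k1 + 2k2 + 2k3 + k4) = 2.290609
y(0.58) ≈ 2.2906

2.2906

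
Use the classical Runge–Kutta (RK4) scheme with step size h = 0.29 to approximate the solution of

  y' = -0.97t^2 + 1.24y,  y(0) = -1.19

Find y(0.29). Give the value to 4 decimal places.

RK4: k1 = f(t_n, y_n); k2 = f(t_n + h/2, y_n + (h/2)·k1); k3 = f(t_n + h/2, y_n + (h/2)·k2); k4 = f(t_n + h, y_n + h·k3); y_{n+1} = y_n + (h/6)·(k1 + 2k2 + 2k3 + k4).
t=0.000000, y=-1.190000:
  k1 = f(0.000000, -1.190000) = -1.475600
  k2 = f(0.145000, -1.403962) = -1.761307
  k3 = f(0.145000, -1.445390) = -1.812677
  k4 = f(0.290000, -1.715676) = -2.209016
  y ← -1.190000 + (0.29/6)·(k1 + 2k2 + 2k3 + k4) = -1.713575
y(0.29) ≈ -1.7136

-1.7136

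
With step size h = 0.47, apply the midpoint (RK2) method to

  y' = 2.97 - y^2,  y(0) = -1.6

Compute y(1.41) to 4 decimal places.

Midpoint: k1 = f(x_n, y_n); k2 = f(x_n + h/2, y_n + (h/2)·k1); y_{n+1} = y_n + h·k2.
x=0.000000, y=-1.600000:
  k1 = f(0.000000, -1.600000) = 0.410000
  k2 = f(0.235000, -1.503650) = 0.709037
  y ← -1.600000 + 0.47·0.709037 = -1.266753
x=0.470000, y=-1.266753:
  k1 = f(0.470000, -1.266753) = 1.365337
  k2 = f(0.705000, -0.945898) = 2.075276
  y ← -1.266753 + 0.47·2.075276 = -0.291373
x=0.940000, y=-0.291373:
  k1 = f(0.940000, -0.291373) = 2.885102
  k2 = f(1.175000, 0.386626) = 2.820520
  y ← -0.291373 + 0.47·2.820520 = 1.034272
y(1.41) ≈ 1.0343

1.0343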